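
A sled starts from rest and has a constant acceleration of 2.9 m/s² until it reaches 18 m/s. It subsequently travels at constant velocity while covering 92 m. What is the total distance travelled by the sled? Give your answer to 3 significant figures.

Phase 1 (accelerating): v₀ = 0 m/s, a = 2.9 m/s².
v = v₀ + at → t = (18 − 0) / 2.9 = 6.21 s
v² = v₀² + 2aΔx → Δx = (18² − 0²)/(2·2.9) = 55.9 m

Phase 2 (constant speed): v₀ = 18.0 m/s, a = 0 m/s².
Constant speed: t = d/v = 92/18.0 = 5.11 s
Total distance = 55.9 + 92.0 = 148 m

148 m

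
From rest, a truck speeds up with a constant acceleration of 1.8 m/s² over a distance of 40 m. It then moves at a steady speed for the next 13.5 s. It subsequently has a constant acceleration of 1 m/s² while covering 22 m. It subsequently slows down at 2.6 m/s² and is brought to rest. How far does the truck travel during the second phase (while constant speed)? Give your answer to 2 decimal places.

Phase 1 (accelerating): v₀ = 0 m/s, a = 1.8 m/s².
v² = v₀² + 2aΔx = 0² + 2·1.8·40 = 144 → v = 12.0 m/s
t = (v − v₀)/a = (12.0 − 0)/1.8 = 6.67 s

Phase 2 (constant speed): v₀ = 12.0 m/s, a = 0 m/s².
v = v₀ + at = 12.0 + (0)(13.5) = 12.0 m/s
Δx = v₀t + ½at² = 12.0·13.5 + 0.5·0·13.5² = 162 m
Distance in phase 2 = 162 m

162.00 m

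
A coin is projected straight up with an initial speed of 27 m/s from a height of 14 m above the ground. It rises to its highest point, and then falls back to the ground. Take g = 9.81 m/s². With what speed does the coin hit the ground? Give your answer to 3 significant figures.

31.7 m/s

Phase 1 (rising): v₀ = 27.0 m/s, a = -9.81 m/s².
v = v₀ + at → t = (0 − 27.0) / -9.81 = 2.75 s
v² = v₀² + 2aΔx → Δx = (0² − 27.0²)/(2·-9.81) = 37.2 m

Phase 2 (falling): v₀ = 0 m/s, a = -9.81 m/s².
Falls 51.2 m from rest: t = √(2·51.2/9.81) = 3.23 s; v = g·t = 31.7 m/s.
Final speed = 31.7 m/s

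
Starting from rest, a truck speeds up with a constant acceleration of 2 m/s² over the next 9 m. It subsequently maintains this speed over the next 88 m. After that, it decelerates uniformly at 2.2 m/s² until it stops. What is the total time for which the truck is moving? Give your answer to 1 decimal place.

20.4 s

Phase 1 (accelerating): v₀ = 0 m/s, a = 2 m/s².
v² = v₀² + 2aΔx = 0² + 2·2·9 = 36.0 → v = 6.00 m/s
t = (v − v₀)/a = (6.00 − 0)/2 = 3.00 s

Phase 2 (constant speed): v₀ = 6.00 m/s, a = 0 m/s².
Constant speed: t = d/v = 88/6.00 = 14.7 s

Phase 3 (decelerating): v₀ = 6.00 m/s, a = -2.2 m/s².
v = v₀ + at → t = (0 − 6.00) / -2.2 = 2.73 s
v² = v₀² + 2aΔx → Δx = (0² − 6.00²)/(2·-2.2) = 8.18 m
Total time = 3.00 + 14.7 + 2.73 = 20.4 s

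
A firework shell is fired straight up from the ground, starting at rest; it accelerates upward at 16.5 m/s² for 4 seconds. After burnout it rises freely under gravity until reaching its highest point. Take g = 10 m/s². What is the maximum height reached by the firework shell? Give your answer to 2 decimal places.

349.80 m

Phase 1 (powered ascent): v₀ = 0 m/s, a = 16.5 m/s².
v = v₀ + at = 0 + (16.5)(4) = 66.0 m/s
Δx = v₀t + ½at² = 0·4 + 0.5·16.5·4² = 132 m

Phase 2 (coasting upward): v₀ = 66.0 m/s, a = -10 m/s².
v = v₀ + at → t = (0 − 66.0) / -10 = 6.60 s
v² = v₀² + 2aΔx → Δx = (0² − 66.0²)/(2·-10) = 218 m
Maximum height = 132 + 218 = 350 m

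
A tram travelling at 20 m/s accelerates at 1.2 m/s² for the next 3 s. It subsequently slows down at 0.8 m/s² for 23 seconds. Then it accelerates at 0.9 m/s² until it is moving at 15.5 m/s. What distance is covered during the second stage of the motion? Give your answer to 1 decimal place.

Phase 1 (accelerating): v₀ = 20.0 m/s, a = 1.2 m/s².
v = v₀ + at = 20.0 + (1.2)(3) = 23.6 m/s
Δx = v₀t + ½at² = 20.0·3 + 0.5·1.2·3² = 65.4 m

Phase 2 (decelerating): v₀ = 23.6 m/s, a = -0.8 m/s².
v = v₀ + at = 23.6 + (-0.8)(23) = 5.20 m/s
Δx = v₀t + ½at² = 23.6·23 + 0.5·-0.8·23² = 331 m
Distance in phase 2 = 331 m

331.2 m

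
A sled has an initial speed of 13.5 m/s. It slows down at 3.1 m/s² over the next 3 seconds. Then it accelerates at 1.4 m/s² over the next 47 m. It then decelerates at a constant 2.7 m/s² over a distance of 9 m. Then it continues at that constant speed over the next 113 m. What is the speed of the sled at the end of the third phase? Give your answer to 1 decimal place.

Phase 1 (decelerating): v₀ = 13.5 m/s, a = -3.1 m/s².
v = v₀ + at = 13.5 + (-3.1)(3) = 4.20 m/s
Δx = v₀t + ½at² = 13.5·3 + 0.5·-3.1·3² = 26.5 m

Phase 2 (accelerating): v₀ = 4.20 m/s, a = 1.4 m/s².
v² = v₀² + 2aΔx = 4.20² + 2·1.4·47 = 149 → v = 12.2 m/s
t = (v − v₀)/a = (12.2 − 4.20)/1.4 = 5.73 s

Phase 3 (decelerating): v₀ = 12.2 m/s, a = -2.7 m/s².
v² = v₀² + 2aΔx = 12.2² + 2·-2.7·9 = 101 → v = 10.0 m/s
t = (v − v₀)/a = (10.0 − 12.2)/-2.7 = 0.809 s
Speed at end of phase 3 = 10.0 m/s

10.0 m/s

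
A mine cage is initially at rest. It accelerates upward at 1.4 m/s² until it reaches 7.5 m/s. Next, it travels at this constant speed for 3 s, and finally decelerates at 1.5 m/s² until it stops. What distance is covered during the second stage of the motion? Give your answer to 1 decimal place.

Phase 1 (accelerating): v₀ = 0 m/s, a = 1.4 m/s².
v = v₀ + at → t = (7.5 − 0) / 1.4 = 5.36 s
v² = v₀² + 2aΔx → Δx = (7.5² − 0²)/(2·1.4) = 20.1 m

Phase 2 (constant speed): v₀ = 7.50 m/s, a = 0 m/s².
v = v₀ + at = 7.50 + (0)(3) = 7.50 m/s
Δx = v₀t + ½at² = 7.50·3 + 0.5·0·3² = 22.5 m
Distance in phase 2 = 22.5 m

22.5 m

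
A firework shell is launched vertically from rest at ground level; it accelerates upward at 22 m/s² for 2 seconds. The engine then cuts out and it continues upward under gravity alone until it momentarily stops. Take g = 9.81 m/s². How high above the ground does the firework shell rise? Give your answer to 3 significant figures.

Phase 1 (powered ascent): v₀ = 0 m/s, a = 22 m/s².
v = v₀ + at = 0 + (22)(2) = 44.0 m/s
Δx = v₀t + ½at² = 0·2 + 0.5·22·2² = 44.0 m

Phase 2 (coasting upward): v₀ = 44.0 m/s, a = -9.81 m/s².
v = v₀ + at → t = (0 − 44.0) / -9.81 = 4.49 s
v² = v₀² + 2aΔx → Δx = (0² − 44.0²)/(2·-9.81) = 98.7 m
Maximum height = 44.0 + 98.7 = 143 m

143 m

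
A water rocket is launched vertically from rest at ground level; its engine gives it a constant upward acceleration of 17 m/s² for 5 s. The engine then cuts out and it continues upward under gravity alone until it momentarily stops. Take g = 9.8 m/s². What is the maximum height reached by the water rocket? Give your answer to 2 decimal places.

581.12 m

Phase 1 (powered ascent): v₀ = 0 m/s, a = 17 m/s².
v = v₀ + at = 0 + (17)(5) = 85.0 m/s
Δx = v₀t + ½at² = 0·5 + 0.5·17·5² = 212 m

Phase 2 (coasting upward): v₀ = 85.0 m/s, a = -9.8 m/s².
v = v₀ + at → t = (0 − 85.0) / -9.8 = 8.67 s
v² = v₀² + 2aΔx → Δx = (0² − 85.0²)/(2·-9.8) = 369 m
Maximum height = 212 + 369 = 581 m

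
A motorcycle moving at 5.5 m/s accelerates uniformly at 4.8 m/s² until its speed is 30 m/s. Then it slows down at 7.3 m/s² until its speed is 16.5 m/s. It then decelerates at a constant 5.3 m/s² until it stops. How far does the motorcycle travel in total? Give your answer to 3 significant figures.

159 m

Phase 1 (accelerating): v₀ = 5.50 m/s, a = 4.8 m/s².
v = v₀ + at → t = (30 − 5.50) / 4.8 = 5.10 s
v² = v₀² + 2aΔx → Δx = (30² − 5.50²)/(2·4.8) = 90.6 m

Phase 2 (decelerating): v₀ = 30.0 m/s, a = -7.3 m/s².
v = v₀ + at → t = (16.5 − 30.0) / -7.3 = 1.85 s
v² = v₀² + 2aΔx → Δx = (16.5² − 30.0²)/(2·-7.3) = 43.0 m

Phase 3 (decelerating): v₀ = 16.5 m/s, a = -5.3 m/s².
v = v₀ + at → t = (0 − 16.5) / -5.3 = 3.11 s
v² = v₀² + 2aΔx → Δx = (0² − 16.5²)/(2·-5.3) = 25.7 m
Total distance = 90.6 + 43.0 + 25.7 = 159 m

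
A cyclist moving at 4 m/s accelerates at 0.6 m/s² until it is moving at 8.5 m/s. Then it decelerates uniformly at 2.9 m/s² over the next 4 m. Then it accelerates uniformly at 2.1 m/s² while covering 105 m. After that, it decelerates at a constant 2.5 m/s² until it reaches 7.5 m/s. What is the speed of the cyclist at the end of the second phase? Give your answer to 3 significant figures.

7.00 m/s

Phase 1 (accelerating): v₀ = 4.00 m/s, a = 0.6 m/s².
v = v₀ + at → t = (8.5 − 4.00) / 0.6 = 7.50 s
v² = v₀² + 2aΔx → Δx = (8.5² − 4.00²)/(2·0.6) = 46.9 m

Phase 2 (decelerating): v₀ = 8.50 m/s, a = -2.9 m/s².
v² = v₀² + 2aΔx = 8.50² + 2·-2.9·4 = 49.0 → v = 7.00 m/s
t = (v − v₀)/a = (7.00 − 8.50)/-2.9 = 0.516 s
Speed at end of phase 2 = 7.00 m/s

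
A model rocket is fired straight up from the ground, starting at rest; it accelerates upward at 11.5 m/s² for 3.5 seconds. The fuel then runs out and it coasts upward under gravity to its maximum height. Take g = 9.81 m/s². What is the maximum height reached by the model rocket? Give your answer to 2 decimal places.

153.01 m

Phase 1 (powered ascent): v₀ = 0 m/s, a = 11.5 m/s².
v = v₀ + at = 0 + (11.5)(3.5) = 40.2 m/s
Δx = v₀t + ½at² = 0·3.5 + 0.5·11.5·3.5² = 70.4 m

Phase 2 (coasting upward): v₀ = 40.2 m/s, a = -9.81 m/s².
v = v₀ + at → t = (0 − 40.2) / -9.81 = 4.10 s
v² = v₀² + 2aΔx → Δx = (0² − 40.2²)/(2·-9.81) = 82.6 m
Maximum height = 70.4 + 82.6 = 153 m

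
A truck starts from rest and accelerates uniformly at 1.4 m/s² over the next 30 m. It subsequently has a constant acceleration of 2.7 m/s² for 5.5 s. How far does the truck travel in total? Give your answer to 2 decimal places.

121.25 m

Phase 1 (accelerating): v₀ = 0 m/s, a = 1.4 m/s².
v² = v₀² + 2aΔx = 0² + 2·1.4·30 = 84.0 → v = 9.17 m/s
t = (v − v₀)/a = (9.17 − 0)/1.4 = 6.55 s

Phase 2 (accelerating): v₀ = 9.17 m/s, a = 2.7 m/s².
v = v₀ + at = 9.17 + (2.7)(5.5) = 24.0 m/s
Δx = v₀t + ½at² = 9.17·5.5 + 0.5·2.7·5.5² = 91.2 m
Total distance = 30.0 + 91.2 = 121 m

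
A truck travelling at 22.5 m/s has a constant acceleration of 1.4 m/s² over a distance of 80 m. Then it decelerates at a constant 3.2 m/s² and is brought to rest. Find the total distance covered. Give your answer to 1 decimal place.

194.1 m

Phase 1 (accelerating): v₀ = 22.5 m/s, a = 1.4 m/s².
v² = v₀² + 2aΔx = 22.5² + 2·1.4·80 = 730 → v = 27.0 m/s
t = (v − v₀)/a = (27.0 − 22.5)/1.4 = 3.23 s

Phase 2 (decelerating): v₀ = 27.0 m/s, a = -3.2 m/s².
v = v₀ + at → t = (0 − 27.0) / -3.2 = 8.44 s
v² = v₀² + 2aΔx → Δx = (0² − 27.0²)/(2·-3.2) = 114 m
Total distance = 80.0 + 114 = 194 m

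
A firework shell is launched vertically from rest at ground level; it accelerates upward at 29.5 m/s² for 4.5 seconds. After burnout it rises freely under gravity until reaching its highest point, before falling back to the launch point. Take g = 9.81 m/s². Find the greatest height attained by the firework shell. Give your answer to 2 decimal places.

Phase 1 (powered ascent): v₀ = 0 m/s, a = 29.5 m/s².
v = v₀ + at = 0 + (29.5)(4.5) = 133 m/s
Δx = v₀t + ½at² = 0·4.5 + 0.5·29.5·4.5² = 299 m

Phase 2 (coasting upward): v₀ = 133 m/s, a = -9.81 m/s².
v = v₀ + at → t = (0 − 133) / -9.81 = 13.5 s
v² = v₀² + 2aΔx → Δx = (0² − 133²)/(2·-9.81) = 898 m
Maximum height = 299 + 898 = 1200 m

1196.88 m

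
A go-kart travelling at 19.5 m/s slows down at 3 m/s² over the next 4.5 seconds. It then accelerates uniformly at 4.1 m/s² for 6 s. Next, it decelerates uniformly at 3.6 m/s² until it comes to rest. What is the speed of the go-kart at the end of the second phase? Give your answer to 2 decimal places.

30.60 m/s

Phase 1 (decelerating): v₀ = 19.5 m/s, a = -3 m/s².
v = v₀ + at = 19.5 + (-3)(4.5) = 6.00 m/s
Δx = v₀t + ½at² = 19.5·4.5 + 0.5·-3·4.5² = 57.4 m

Phase 2 (accelerating): v₀ = 6.00 m/s, a = 4.1 m/s².
v = v₀ + at = 6.00 + (4.1)(6) = 30.6 m/s
Δx = v₀t + ½at² = 6.00·6 + 0.5·4.1·6² = 110 m
Speed at end of phase 2 = 30.6 m/s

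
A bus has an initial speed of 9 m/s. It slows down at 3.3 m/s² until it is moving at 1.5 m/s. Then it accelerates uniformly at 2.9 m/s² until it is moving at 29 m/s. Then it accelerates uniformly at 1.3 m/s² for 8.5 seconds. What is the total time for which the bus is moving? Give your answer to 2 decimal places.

20.26 s

Phase 1 (decelerating): v₀ = 9.00 m/s, a = -3.3 m/s².
v = v₀ + at → t = (1.5 − 9.00) / -3.3 = 2.27 s
v² = v₀² + 2aΔx → Δx = (1.5² − 9.00²)/(2·-3.3) = 11.9 m

Phase 2 (accelerating): v₀ = 1.50 m/s, a = 2.9 m/s².
v = v₀ + at → t = (29 − 1.50) / 2.9 = 9.48 s
v² = v₀² + 2aΔx → Δx = (29² − 1.50²)/(2·2.9) = 145 m

Phase 3 (accelerating): v₀ = 29.0 m/s, a = 1.3 m/s².
v = v₀ + at = 29.0 + (1.3)(8.5) = 40.0 m/s
Δx = v₀t + ½at² = 29.0·8.5 + 0.5·1.3·8.5² = 293 m
Total time = 2.27 + 9.48 + 8.50 = 20.3 s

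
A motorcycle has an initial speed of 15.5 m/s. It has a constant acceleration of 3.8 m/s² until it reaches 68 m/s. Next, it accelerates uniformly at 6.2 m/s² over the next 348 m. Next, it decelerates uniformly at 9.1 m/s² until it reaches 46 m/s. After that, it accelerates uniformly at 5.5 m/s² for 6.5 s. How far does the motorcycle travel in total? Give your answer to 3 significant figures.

1710 m

Phase 1 (accelerating): v₀ = 15.5 m/s, a = 3.8 m/s².
v = v₀ + at → t = (68 − 15.5) / 3.8 = 13.8 s
v² = v₀² + 2aΔx → Δx = (68² − 15.5²)/(2·3.8) = 577 m

Phase 2 (accelerating): v₀ = 68.0 m/s, a = 6.2 m/s².
v² = v₀² + 2aΔx = 68.0² + 2·6.2·348 = 8940 → v = 94.5 m/s
t = (v − v₀)/a = (94.5 − 68.0)/6.2 = 4.28 s

Phase 3 (decelerating): v₀ = 94.5 m/s, a = -9.1 m/s².
v = v₀ + at → t = (46 − 94.5) / -9.1 = 5.33 s
v² = v₀² + 2aΔx → Δx = (46² − 94.5²)/(2·-9.1) = 375 m

Phase 4 (accelerating): v₀ = 46.0 m/s, a = 5.5 m/s².
v = v₀ + at = 46.0 + (5.5)(6.5) = 81.8 m/s
Δx = v₀t + ½at² = 46.0·6.5 + 0.5·5.5·6.5² = 415 m
Total distance = 577 + 348 + 375 + 415 = 1710 m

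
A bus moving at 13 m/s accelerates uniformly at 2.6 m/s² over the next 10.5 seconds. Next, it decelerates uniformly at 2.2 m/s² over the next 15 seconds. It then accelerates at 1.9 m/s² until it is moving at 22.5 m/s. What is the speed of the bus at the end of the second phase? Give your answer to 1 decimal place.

7.3 m/s

Phase 1 (accelerating): v₀ = 13.0 m/s, a = 2.6 m/s².
v = v₀ + at = 13.0 + (2.6)(10.5) = 40.3 m/s
Δx = v₀t + ½at² = 13.0·10.5 + 0.5·2.6·10.5² = 280 m

Phase 2 (decelerating): v₀ = 40.3 m/s, a = -2.2 m/s².
v = v₀ + at = 40.3 + (-2.2)(15) = 7.30 m/s
Δx = v₀t + ½at² = 40.3·15 + 0.5·-2.2·15² = 357 m
Speed at end of phase 2 = 7.30 m/s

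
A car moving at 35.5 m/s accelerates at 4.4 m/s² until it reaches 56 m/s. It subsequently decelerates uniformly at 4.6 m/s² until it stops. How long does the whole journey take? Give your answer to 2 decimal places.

Phase 1 (accelerating): v₀ = 35.5 m/s, a = 4.4 m/s².
v = v₀ + at → t = (56 − 35.5) / 4.4 = 4.66 s
v² = v₀² + 2aΔx → Δx = (56² − 35.5²)/(2·4.4) = 213 m

Phase 2 (decelerating): v₀ = 56.0 m/s, a = -4.6 m/s².
v = v₀ + at → t = (0 − 56.0) / -4.6 = 12.2 s
v² = v₀² + 2aΔx → Δx = (0² − 56.0²)/(2·-4.6) = 341 m
Total time = 4.66 + 12.2 = 16.8 s

16.83 s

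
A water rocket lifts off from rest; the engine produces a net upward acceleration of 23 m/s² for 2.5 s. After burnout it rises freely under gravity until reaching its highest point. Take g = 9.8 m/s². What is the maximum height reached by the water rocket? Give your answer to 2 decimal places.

240.56 m

Phase 1 (powered ascent): v₀ = 0 m/s, a = 23 m/s².
v = v₀ + at = 0 + (23)(2.5) = 57.5 m/s
Δx = v₀t + ½at² = 0·2.5 + 0.5·23·2.5² = 71.9 m

Phase 2 (coasting upward): v₀ = 57.5 m/s, a = -9.8 m/s².
v = v₀ + at → t = (0 − 57.5) / -9.8 = 5.87 s
v² = v₀² + 2aΔx → Δx = (0² − 57.5²)/(2·-9.8) = 169 m
Maximum height = 71.9 + 169 = 241 m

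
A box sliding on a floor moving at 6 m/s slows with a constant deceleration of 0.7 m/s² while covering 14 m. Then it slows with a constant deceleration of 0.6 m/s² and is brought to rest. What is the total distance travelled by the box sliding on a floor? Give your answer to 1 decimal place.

27.7 m

Phase 1 (decelerating): v₀ = 6.00 m/s, a = -0.7 m/s².
v² = v₀² + 2aΔx = 6.00² + 2·-0.7·14 = 16.4 → v = 4.05 m/s
t = (v − v₀)/a = (4.05 − 6.00)/-0.7 = 2.79 s

Phase 2 (decelerating): v₀ = 4.05 m/s, a = -0.6 m/s².
v = v₀ + at → t = (0 − 4.05) / -0.6 = 6.75 s
v² = v₀² + 2aΔx → Δx = (0² − 4.05²)/(2·-0.6) = 13.7 m
Total distance = 14.0 + 13.7 = 27.7 m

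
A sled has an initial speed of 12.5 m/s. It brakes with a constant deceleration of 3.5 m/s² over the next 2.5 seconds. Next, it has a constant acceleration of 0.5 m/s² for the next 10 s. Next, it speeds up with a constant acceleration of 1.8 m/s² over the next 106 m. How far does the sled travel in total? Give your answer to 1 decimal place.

Phase 1 (decelerating): v₀ = 12.5 m/s, a = -3.5 m/s².
v = v₀ + at = 12.5 + (-3.5)(2.5) = 3.75 m/s
Δx = v₀t + ½at² = 12.5·2.5 + 0.5·-3.5·2.5² = 20.3 m

Phase 2 (accelerating): v₀ = 3.75 m/s, a = 0.5 m/s².
v = v₀ + at = 3.75 + (0.5)(10) = 8.75 m/s
Δx = v₀t + ½at² = 3.75·10 + 0.5·0.5·10² = 62.5 m

Phase 3 (accelerating): v₀ = 8.75 m/s, a = 1.8 m/s².
v² = v₀² + 2aΔx = 8.75² + 2·1.8·106 = 458 → v = 21.4 m/s
t = (v − v₀)/a = (21.4 − 8.75)/1.8 = 7.03 s
Total distance = 20.3 + 62.5 + 106 = 189 m

188.8 m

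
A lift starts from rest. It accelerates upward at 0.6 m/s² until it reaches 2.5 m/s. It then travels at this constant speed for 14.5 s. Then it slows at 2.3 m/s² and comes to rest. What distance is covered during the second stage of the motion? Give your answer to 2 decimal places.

Phase 1 (accelerating): v₀ = 0 m/s, a = 0.6 m/s².
v = v₀ + at → t = (2.5 − 0) / 0.6 = 4.17 s
v² = v₀² + 2aΔx → Δx = (2.5² − 0²)/(2·0.6) = 5.21 m

Phase 2 (constant speed): v₀ = 2.50 m/s, a = 0 m/s².
v = v₀ + at = 2.50 + (0)(14.5) = 2.50 m/s
Δx = v₀t + ½at² = 2.50·14.5 + 0.5·0·14.5² = 36.2 m
Distance in phase 2 = 36.2 m

36.25 m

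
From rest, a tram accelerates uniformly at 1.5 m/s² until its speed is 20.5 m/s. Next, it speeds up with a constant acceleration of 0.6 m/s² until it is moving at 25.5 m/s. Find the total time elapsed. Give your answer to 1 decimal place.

22.0 s

Phase 1 (accelerating): v₀ = 0 m/s, a = 1.5 m/s².
v = v₀ + at → t = (20.5 − 0) / 1.5 = 13.7 s
v² = v₀² + 2aΔx → Δx = (20.5² − 0²)/(2·1.5) = 140 m

Phase 2 (accelerating): v₀ = 20.5 m/s, a = 0.6 m/s².
v = v₀ + at → t = (25.5 − 20.5) / 0.6 = 8.33 s
v² = v₀² + 2aΔx → Δx = (25.5² − 20.5²)/(2·0.6) = 192 m
Total time = 13.7 + 8.33 = 22.0 s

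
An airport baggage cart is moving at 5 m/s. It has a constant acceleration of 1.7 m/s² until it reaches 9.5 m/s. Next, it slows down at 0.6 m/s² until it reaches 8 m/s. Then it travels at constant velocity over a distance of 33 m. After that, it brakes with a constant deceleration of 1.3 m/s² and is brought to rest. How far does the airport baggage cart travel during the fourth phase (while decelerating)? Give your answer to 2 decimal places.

24.62 m

Phase 1 (accelerating): v₀ = 5.00 m/s, a = 1.7 m/s².
v = v₀ + at → t = (9.5 − 5.00) / 1.7 = 2.65 s
v² = v₀² + 2aΔx → Δx = (9.5² − 5.00²)/(2·1.7) = 19.2 m

Phase 2 (decelerating): v₀ = 9.50 m/s, a = -0.6 m/s².
v = v₀ + at → t = (8 − 9.50) / -0.6 = 2.50 s
v² = v₀² + 2aΔx → Δx = (8² − 9.50²)/(2·-0.6) = 21.9 m

Phase 3 (constant speed): v₀ = 8.00 m/s, a = 0 m/s².
Constant speed: t = d/v = 33/8.00 = 4.12 s

Phase 4 (decelerating): v₀ = 8.00 m/s, a = -1.3 m/s².
v = v₀ + at → t = (0 − 8.00) / -1.3 = 6.15 s
v² = v₀² + 2aΔx → Δx = (0² − 8.00²)/(2·-1.3) = 24.6 m
Distance in phase 4 = 24.6 m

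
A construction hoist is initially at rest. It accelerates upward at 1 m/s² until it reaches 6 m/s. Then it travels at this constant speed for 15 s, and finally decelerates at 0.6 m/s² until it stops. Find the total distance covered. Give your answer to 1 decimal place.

138.0 m

Phase 1 (accelerating): v₀ = 0 m/s, a = 1 m/s².
v = v₀ + at → t = (6 − 0) / 1 = 6.00 s
v² = v₀² + 2aΔx → Δx = (6² − 0²)/(2·1) = 18.0 m

Phase 2 (constant speed): v₀ = 6.00 m/s, a = 0 m/s².
v = v₀ + at = 6.00 + (0)(15) = 6.00 m/s
Δx = v₀t + ½at² = 6.00·15 + 0.5·0·15² = 90.0 m

Phase 3 (decelerating): v₀ = 6.00 m/s, a = -0.6 m/s².
v = v₀ + at → t = (0 − 6.00) / -0.6 = 10.0 s
v² = v₀² + 2aΔx → Δx = (0² − 6.00²)/(2·-0.6) = 30.0 m
Total distance = 18.0 + 90.0 + 30.0 = 138 m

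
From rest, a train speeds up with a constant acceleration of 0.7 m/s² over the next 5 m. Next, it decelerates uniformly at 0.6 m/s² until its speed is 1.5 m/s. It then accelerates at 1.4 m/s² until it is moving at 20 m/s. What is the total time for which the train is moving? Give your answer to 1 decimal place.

Phase 1 (accelerating): v₀ = 0 m/s, a = 0.7 m/s².
v² = v₀² + 2aΔx = 0² + 2·0.7·5 = 7.00 → v = 2.65 m/s
t = (v − v₀)/a = (2.65 − 0)/0.7 = 3.78 s

Phase 2 (decelerating): v₀ = 2.65 m/s, a = -0.6 m/s².
v = v₀ + at → t = (1.5 − 2.65) / -0.6 = 1.91 s
v² = v₀² + 2aΔx → Δx = (1.5² − 2.65²)/(2·-0.6) = 3.96 m

Phase 3 (accelerating): v₀ = 1.50 m/s, a = 1.4 m/s².
v = v₀ + at → t = (20 − 1.50) / 1.4 = 13.2 s
v² = v₀² + 2aΔx → Δx = (20² − 1.50²)/(2·1.4) = 142 m
Total time = 3.78 + 1.91 + 13.2 = 18.9 s

18.9 s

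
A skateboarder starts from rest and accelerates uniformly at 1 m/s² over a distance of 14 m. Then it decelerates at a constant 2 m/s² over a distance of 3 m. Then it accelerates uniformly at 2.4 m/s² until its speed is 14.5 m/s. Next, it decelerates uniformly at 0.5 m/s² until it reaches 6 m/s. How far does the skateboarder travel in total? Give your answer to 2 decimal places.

Phase 1 (accelerating): v₀ = 0 m/s, a = 1 m/s².
v² = v₀² + 2aΔx = 0² + 2·1·14 = 28.0 → v = 5.29 m/s
t = (v − v₀)/a = (5.29 − 0)/1 = 5.29 s

Phase 2 (decelerating): v₀ = 5.29 m/s, a = -2 m/s².
v² = v₀² + 2aΔx = 5.29² + 2·-2·3 = 16.0 → v = 4.00 m/s
t = (v − v₀)/a = (4.00 − 5.29)/-2 = 0.646 s

Phase 3 (accelerating): v₀ = 4.00 m/s, a = 2.4 m/s².
v = v₀ + at → t = (14.5 − 4.00) / 2.4 = 4.38 s
v² = v₀² + 2aΔx → Δx = (14.5² − 4.00²)/(2·2.4) = 40.5 m

Phase 4 (decelerating): v₀ = 14.5 m/s, a = -0.5 m/s².
v = v₀ + at → t = (6 − 14.5) / -0.5 = 17.0 s
v² = v₀² + 2aΔx → Δx = (6² − 14.5²)/(2·-0.5) = 174 m
Total distance = 14.0 + 3.00 + 40.5 + 174 = 232 m

231.72 m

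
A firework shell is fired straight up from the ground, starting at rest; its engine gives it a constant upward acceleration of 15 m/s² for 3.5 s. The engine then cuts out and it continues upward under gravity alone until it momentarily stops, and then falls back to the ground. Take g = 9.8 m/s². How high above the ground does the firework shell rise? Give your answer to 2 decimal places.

232.50 m

Phase 1 (powered ascent): v₀ = 0 m/s, a = 15 m/s².
v = v₀ + at = 0 + (15)(3.5) = 52.5 m/s
Δx = v₀t + ½at² = 0·3.5 + 0.5·15·3.5² = 91.9 m

Phase 2 (coasting upward): v₀ = 52.5 m/s, a = -9.8 m/s².
v = v₀ + at → t = (0 − 52.5) / -9.8 = 5.36 s
v² = v₀² + 2aΔx → Δx = (0² − 52.5²)/(2·-9.8) = 141 m
Maximum height = 91.9 + 141 = 232 m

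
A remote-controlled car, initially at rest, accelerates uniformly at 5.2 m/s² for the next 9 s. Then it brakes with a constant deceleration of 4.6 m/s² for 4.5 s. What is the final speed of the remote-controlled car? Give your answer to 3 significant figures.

26.1 m/s

Phase 1 (accelerating): v₀ = 0 m/s, a = 5.2 m/s².
v = v₀ + at = 0 + (5.2)(9) = 46.8 m/s
Δx = v₀t + ½at² = 0·9 + 0.5·5.2·9² = 211 m

Phase 2 (decelerating): v₀ = 46.8 m/s, a = -4.6 m/s².
v = v₀ + at = 46.8 + (-4.6)(4.5) = 26.1 m/s
Δx = v₀t + ½at² = 46.8·4.5 + 0.5·-4.6·4.5² = 164 m
Final speed = 26.1 m/s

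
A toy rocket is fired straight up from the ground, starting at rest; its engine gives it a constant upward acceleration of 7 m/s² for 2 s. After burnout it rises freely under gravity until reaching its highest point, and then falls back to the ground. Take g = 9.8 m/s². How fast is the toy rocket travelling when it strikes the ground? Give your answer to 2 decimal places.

Phase 1 (powered ascent): v₀ = 0 m/s, a = 7 m/s².
v = v₀ + at = 0 + (7)(2) = 14.0 m/s
Δx = v₀t + ½at² = 0·2 + 0.5·7·2² = 14.0 m

Phase 2 (coasting upward): v₀ = 14.0 m/s, a = -9.8 m/s².
v = v₀ + at → t = (0 − 14.0) / -9.8 = 1.43 s
v² = v₀² + 2aΔx → Δx = (0² − 14.0²)/(2·-9.8) = 10.0 m

Phase 3 (free fall): v₀ = 0 m/s, a = -9.8 m/s².
Falls 24.0 m from rest: t = √(2·24.0/9.8) = 2.21 s; v = g·t = 21.7 m/s.
Impact speed = 21.7 m/s

21.69 m/s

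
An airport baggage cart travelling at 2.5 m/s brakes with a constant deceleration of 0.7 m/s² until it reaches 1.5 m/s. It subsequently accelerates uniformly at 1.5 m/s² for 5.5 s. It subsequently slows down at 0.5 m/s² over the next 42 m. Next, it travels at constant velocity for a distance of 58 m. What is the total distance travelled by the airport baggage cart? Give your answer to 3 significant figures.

134 m

Phase 1 (decelerating): v₀ = 2.50 m/s, a = -0.7 m/s².
v = v₀ + at → t = (1.5 − 2.50) / -0.7 = 1.43 s
v² = v₀² + 2aΔx → Δx = (1.5² − 2.50²)/(2·-0.7) = 2.86 m

Phase 2 (accelerating): v₀ = 1.50 m/s, a = 1.5 m/s².
v = v₀ + at = 1.50 + (1.5)(5.5) = 9.75 m/s
Δx = v₀t + ½at² = 1.50·5.5 + 0.5·1.5·5.5² = 30.9 m

Phase 3 (decelerating): v₀ = 9.75 m/s, a = -0.5 m/s².
v² = v₀² + 2aΔx = 9.75² + 2·-0.5·42 = 53.1 → v = 7.28 m/s
t = (v − v₀)/a = (7.28 − 9.75)/-0.5 = 4.93 s

Phase 4 (constant speed): v₀ = 7.28 m/s, a = 0 m/s².
Constant speed: t = d/v = 58/7.28 = 7.96 s
Total distance = 2.86 + 30.9 + 42.0 + 58.0 = 134 m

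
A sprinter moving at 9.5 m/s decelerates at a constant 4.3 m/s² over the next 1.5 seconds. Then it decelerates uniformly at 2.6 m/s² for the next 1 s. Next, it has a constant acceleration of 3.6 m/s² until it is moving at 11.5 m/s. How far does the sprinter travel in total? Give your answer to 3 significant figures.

Phase 1 (decelerating): v₀ = 9.50 m/s, a = -4.3 m/s².
v = v₀ + at = 9.50 + (-4.3)(1.5) = 3.05 m/s
Δx = v₀t + ½at² = 9.50·1.5 + 0.5·-4.3·1.5² = 9.41 m

Phase 2 (decelerating): v₀ = 3.05 m/s, a = -2.6 m/s².
v = v₀ + at = 3.05 + (-2.6)(1) = 0.450 m/s
Δx = v₀t + ½at² = 3.05·1 + 0.5·-2.6·1² = 1.75 m

Phase 3 (accelerating): v₀ = 0.450 m/s, a = 3.6 m/s².
v = v₀ + at → t = (11.5 − 0.450) / 3.6 = 3.07 s
v² = v₀² + 2aΔx → Δx = (11.5² − 0.450²)/(2·3.6) = 18.3 m
Total distance = 9.41 + 1.75 + 18.3 = 29.5 m

29.5 m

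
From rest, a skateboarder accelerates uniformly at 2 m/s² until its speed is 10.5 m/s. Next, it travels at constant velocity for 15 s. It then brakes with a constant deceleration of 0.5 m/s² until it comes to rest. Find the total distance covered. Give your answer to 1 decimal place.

Phase 1 (accelerating): v₀ = 0 m/s, a = 2 m/s².
v = v₀ + at → t = (10.5 − 0) / 2 = 5.25 s
v² = v₀² + 2aΔx → Δx = (10.5² − 0²)/(2·2) = 27.6 m

Phase 2 (constant speed): v₀ = 10.5 m/s, a = 0 m/s².
v = v₀ + at = 10.5 + (0)(15) = 10.5 m/s
Δx = v₀t + ½at² = 10.5·15 + 0.5·0·15² = 158 m

Phase 3 (decelerating): v₀ = 10.5 m/s, a = -0.5 m/s².
v = v₀ + at → t = (0 − 10.5) / -0.5 = 21.0 s
v² = v₀² + 2aΔx → Δx = (0² − 10.5²)/(2·-0.5) = 110 m
Total distance = 27.6 + 158 + 110 = 295 m

295.3 m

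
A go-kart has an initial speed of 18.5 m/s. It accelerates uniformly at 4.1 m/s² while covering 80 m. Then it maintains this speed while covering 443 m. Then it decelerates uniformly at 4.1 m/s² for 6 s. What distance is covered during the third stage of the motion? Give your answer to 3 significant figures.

Phase 1 (accelerating): v₀ = 18.5 m/s, a = 4.1 m/s².
v² = v₀² + 2aΔx = 18.5² + 2·4.1·80 = 998 → v = 31.6 m/s
t = (v − v₀)/a = (31.6 − 18.5)/4.1 = 3.19 s

Phase 2 (constant speed): v₀ = 31.6 m/s, a = 0 m/s².
Constant speed: t = d/v = 443/31.6 = 14.0 s

Phase 3 (decelerating): v₀ = 31.6 m/s, a = -4.1 m/s².
v = v₀ + at = 31.6 + (-4.1)(6) = 7.00 m/s
Δx = v₀t + ½at² = 31.6·6 + 0.5·-4.1·6² = 116 m
Distance in phase 3 = 116 m

116 m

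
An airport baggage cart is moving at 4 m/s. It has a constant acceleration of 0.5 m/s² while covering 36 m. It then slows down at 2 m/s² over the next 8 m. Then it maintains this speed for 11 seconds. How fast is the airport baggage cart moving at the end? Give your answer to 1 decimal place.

Phase 1 (accelerating): v₀ = 4.00 m/s, a = 0.5 m/s².
v² = v₀² + 2aΔx = 4.00² + 2·0.5·36 = 52.0 → v = 7.21 m/s
t = (v − v₀)/a = (7.21 − 4.00)/0.5 = 6.42 s

Phase 2 (decelerating): v₀ = 7.21 m/s, a = -2 m/s².
v² = v₀² + 2aΔx = 7.21² + 2·-2·8 = 20.0 → v = 4.47 m/s
t = (v − v₀)/a = (4.47 − 7.21)/-2 = 1.37 s

Phase 3 (constant speed): v₀ = 4.47 m/s, a = 0 m/s².
v = v₀ + at = 4.47 + (0)(11) = 4.47 m/s
Δx = v₀t + ½at² = 4.47·11 + 0.5·0·11² = 49.2 m
Final speed = 4.47 m/s

4.5 m/s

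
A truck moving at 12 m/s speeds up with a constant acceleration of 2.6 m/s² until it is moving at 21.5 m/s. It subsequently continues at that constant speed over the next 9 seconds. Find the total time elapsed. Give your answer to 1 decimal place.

12.7 s

Phase 1 (accelerating): v₀ = 12.0 m/s, a = 2.6 m/s².
v = v₀ + at → t = (21.5 − 12.0) / 2.6 = 3.65 s
v² = v₀² + 2aΔx → Δx = (21.5² − 12.0²)/(2·2.6) = 61.2 m

Phase 2 (constant speed): v₀ = 21.5 m/s, a = 0 m/s².
v = v₀ + at = 21.5 + (0)(9) = 21.5 m/s
Δx = v₀t + ½at² = 21.5·9 + 0.5·0·9² = 194 m
Total time = 3.65 + 9.00 = 12.7 s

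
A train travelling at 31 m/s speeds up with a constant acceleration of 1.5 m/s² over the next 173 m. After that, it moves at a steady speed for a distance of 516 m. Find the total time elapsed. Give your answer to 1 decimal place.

18.4 s

Phase 1 (accelerating): v₀ = 31.0 m/s, a = 1.5 m/s².
v² = v₀² + 2aΔx = 31.0² + 2·1.5·173 = 1480 → v = 38.5 m/s
t = (v − v₀)/a = (38.5 − 31.0)/1.5 = 4.98 s

Phase 2 (constant speed): v₀ = 38.5 m/s, a = 0 m/s².
Constant speed: t = d/v = 516/38.5 = 13.4 s
Total time = 4.98 + 13.4 = 18.4 s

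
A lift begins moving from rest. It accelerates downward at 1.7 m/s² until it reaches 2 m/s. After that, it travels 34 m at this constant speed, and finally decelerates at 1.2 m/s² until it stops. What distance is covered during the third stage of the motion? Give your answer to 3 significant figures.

1.67 m

Phase 1 (accelerating): v₀ = 0 m/s, a = 1.7 m/s².
v = v₀ + at → t = (2 − 0) / 1.7 = 1.18 s
v² = v₀² + 2aΔx → Δx = (2² − 0²)/(2·1.7) = 1.18 m

Phase 2 (constant speed): v₀ = 2.00 m/s, a = 0 m/s².
Constant speed: t = d/v = 34/2.00 = 17.0 s

Phase 3 (decelerating): v₀ = 2.00 m/s, a = -1.2 m/s².
v = v₀ + at → t = (0 − 2.00) / -1.2 = 1.67 s
v² = v₀² + 2aΔx → Δx = (0² − 2.00²)/(2·-1.2) = 1.67 m
Distance in phase 3 = 1.67 m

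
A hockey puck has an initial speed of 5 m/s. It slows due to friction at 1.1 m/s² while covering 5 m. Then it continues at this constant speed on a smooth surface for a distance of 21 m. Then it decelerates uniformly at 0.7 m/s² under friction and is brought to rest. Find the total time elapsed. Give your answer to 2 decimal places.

12.10 s

Phase 1 (decelerating): v₀ = 5.00 m/s, a = -1.1 m/s².
v² = v₀² + 2aΔx = 5.00² + 2·-1.1·5 = 14.0 → v = 3.74 m/s
t = (v − v₀)/a = (3.74 − 5.00)/-1.1 = 1.14 s

Phase 2 (constant speed): v₀ = 3.74 m/s, a = 0 m/s².
Constant speed: t = d/v = 21/3.74 = 5.61 s

Phase 3 (decelerating): v₀ = 3.74 m/s, a = -0.7 m/s².
v = v₀ + at → t = (0 − 3.74) / -0.7 = 5.35 s
v² = v₀² + 2aΔx → Δx = (0² − 3.74²)/(2·-0.7) = 10.0 m
Total time = 1.14 + 5.61 + 5.35 = 12.1 s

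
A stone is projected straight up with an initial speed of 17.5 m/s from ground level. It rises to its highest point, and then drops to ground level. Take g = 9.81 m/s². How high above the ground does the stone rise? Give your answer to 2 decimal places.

15.61 m

Phase 1 (rising): v₀ = 17.5 m/s, a = -9.81 m/s².
v = v₀ + at → t = (0 − 17.5) / -9.81 = 1.78 s
v² = v₀² + 2aΔx → Δx = (0² − 17.5²)/(2·-9.81) = 15.6 m
Maximum height = 15.6 m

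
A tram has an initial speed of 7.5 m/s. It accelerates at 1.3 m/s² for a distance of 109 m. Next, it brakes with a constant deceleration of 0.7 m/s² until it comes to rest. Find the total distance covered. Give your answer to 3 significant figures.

352 m

Phase 1 (accelerating): v₀ = 7.50 m/s, a = 1.3 m/s².
v² = v₀² + 2aΔx = 7.50² + 2·1.3·109 = 340 → v = 18.4 m/s
t = (v − v₀)/a = (18.4 − 7.50)/1.3 = 8.41 s

Phase 2 (decelerating): v₀ = 18.4 m/s, a = -0.7 m/s².
v = v₀ + at → t = (0 − 18.4) / -0.7 = 26.3 s
v² = v₀² + 2aΔx → Δx = (0² − 18.4²)/(2·-0.7) = 243 m
Total distance = 109 + 243 = 352 m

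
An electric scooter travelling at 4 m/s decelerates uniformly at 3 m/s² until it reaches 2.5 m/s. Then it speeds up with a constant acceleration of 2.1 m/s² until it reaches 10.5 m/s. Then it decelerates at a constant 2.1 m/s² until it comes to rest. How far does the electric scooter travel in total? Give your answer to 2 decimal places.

Phase 1 (decelerating): v₀ = 4.00 m/s, a = -3 m/s².
v = v₀ + at → t = (2.5 − 4.00) / -3 = 0.500 s
v² = v₀² + 2aΔx → Δx = (2.5² − 4.00²)/(2·-3) = 1.62 m

Phase 2 (accelerating): v₀ = 2.50 m/s, a = 2.1 m/s².
v = v₀ + at → t = (10.5 − 2.50) / 2.1 = 3.81 s
v² = v₀² + 2aΔx → Δx = (10.5² − 2.50²)/(2·2.1) = 24.8 m

Phase 3 (decelerating): v₀ = 10.5 m/s, a = -2.1 m/s².
v = v₀ + at → t = (0 − 10.5) / -2.1 = 5.00 s
v² = v₀² + 2aΔx → Δx = (0² − 10.5²)/(2·-2.1) = 26.2 m
Total distance = 1.62 + 24.8 + 26.2 = 52.6 m

52.64 m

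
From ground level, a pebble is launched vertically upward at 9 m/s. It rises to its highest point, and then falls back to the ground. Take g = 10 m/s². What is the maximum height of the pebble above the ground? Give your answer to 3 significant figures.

4.05 m

Phase 1 (rising): v₀ = 9.00 m/s, a = -10 m/s².
v = v₀ + at → t = (0 − 9.00) / -10 = 0.900 s
v² = v₀² + 2aΔx → Δx = (0² − 9.00²)/(2·-10) = 4.05 m
Maximum height = 4.05 m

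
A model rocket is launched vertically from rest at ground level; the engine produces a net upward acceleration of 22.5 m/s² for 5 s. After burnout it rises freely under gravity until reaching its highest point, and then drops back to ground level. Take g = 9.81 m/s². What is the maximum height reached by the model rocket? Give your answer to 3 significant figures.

926 m

Phase 1 (powered ascent): v₀ = 0 m/s, a = 22.5 m/s².
v = v₀ + at = 0 + (22.5)(5) = 112 m/s
Δx = v₀t + ½at² = 0·5 + 0.5·22.5·5² = 281 m

Phase 2 (coasting upward): v₀ = 112 m/s, a = -9.81 m/s².
v = v₀ + at → t = (0 − 112) / -9.81 = 11.5 s
v² = v₀² + 2aΔx → Δx = (0² − 112²)/(2·-9.81) = 645 m
Maximum height = 281 + 645 = 926 m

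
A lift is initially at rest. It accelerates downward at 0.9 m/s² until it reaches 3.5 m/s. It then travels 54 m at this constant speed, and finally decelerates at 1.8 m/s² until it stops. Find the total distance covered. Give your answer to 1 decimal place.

64.2 m

Phase 1 (accelerating): v₀ = 0 m/s, a = 0.9 m/s².
v = v₀ + at → t = (3.5 − 0) / 0.9 = 3.89 s
v² = v₀² + 2aΔx → Δx = (3.5² − 0²)/(2·0.9) = 6.81 m

Phase 2 (constant speed): v₀ = 3.50 m/s, a = 0 m/s².
Constant speed: t = d/v = 54/3.50 = 15.4 s

Phase 3 (decelerating): v₀ = 3.50 m/s, a = -1.8 m/s².
v = v₀ + at → t = (0 − 3.50) / -1.8 = 1.94 s
v² = v₀² + 2aΔx → Δx = (0² − 3.50²)/(2·-1.8) = 3.40 m
Total distance = 6.81 + 54.0 + 3.40 = 64.2 m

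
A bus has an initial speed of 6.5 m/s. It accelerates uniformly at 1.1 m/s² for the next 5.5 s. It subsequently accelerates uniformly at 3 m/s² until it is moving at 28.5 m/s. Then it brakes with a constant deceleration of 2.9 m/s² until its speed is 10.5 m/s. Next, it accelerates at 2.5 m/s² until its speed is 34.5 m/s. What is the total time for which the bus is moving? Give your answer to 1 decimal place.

26.6 s

Phase 1 (accelerating): v₀ = 6.50 m/s, a = 1.1 m/s².
v = v₀ + at = 6.50 + (1.1)(5.5) = 12.6 m/s
Δx = v₀t + ½at² = 6.50·5.5 + 0.5·1.1·5.5² = 52.4 m

Phase 2 (accelerating): v₀ = 12.6 m/s, a = 3 m/s².
v = v₀ + at → t = (28.5 − 12.6) / 3 = 5.32 s
v² = v₀² + 2aΔx → Δx = (28.5² − 12.6²)/(2·3) = 109 m

Phase 3 (decelerating): v₀ = 28.5 m/s, a = -2.9 m/s².
v = v₀ + at → t = (10.5 − 28.5) / -2.9 = 6.21 s
v² = v₀² + 2aΔx → Δx = (10.5² − 28.5²)/(2·-2.9) = 121 m

Phase 4 (accelerating): v₀ = 10.5 m/s, a = 2.5 m/s².
v = v₀ + at → t = (34.5 − 10.5) / 2.5 = 9.60 s
v² = v₀² + 2aΔx → Δx = (34.5² − 10.5²)/(2·2.5) = 216 m
Total time = 5.50 + 5.32 + 6.21 + 9.60 = 26.6 s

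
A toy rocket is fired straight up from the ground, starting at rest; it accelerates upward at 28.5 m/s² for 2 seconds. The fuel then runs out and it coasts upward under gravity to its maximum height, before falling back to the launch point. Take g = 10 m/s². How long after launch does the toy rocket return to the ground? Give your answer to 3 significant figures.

14.3 s

Phase 1 (powered ascent): v₀ = 0 m/s, a = 28.5 m/s².
v = v₀ + at = 0 + (28.5)(2) = 57.0 m/s
Δx = v₀t + ½at² = 0·2 + 0.5·28.5·2² = 57.0 m

Phase 2 (coasting upward): v₀ = 57.0 m/s, a = -10 m/s².
v = v₀ + at → t = (0 − 57.0) / -10 = 5.70 s
v² = v₀² + 2aΔx → Δx = (0² − 57.0²)/(2·-10) = 162 m

Phase 3 (free fall): v₀ = 0 m/s, a = -10 m/s².
Falls 219 m from rest: t = √(2·219/10) = 6.62 s; v = g·t = 66.2 m/s.
Total time = 2.00 + 5.70 + 6.62 = 14.3 s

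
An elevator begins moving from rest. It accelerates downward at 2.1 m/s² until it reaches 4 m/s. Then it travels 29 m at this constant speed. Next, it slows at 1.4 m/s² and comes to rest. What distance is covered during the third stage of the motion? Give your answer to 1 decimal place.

Phase 1 (accelerating): v₀ = 0 m/s, a = 2.1 m/s².
v = v₀ + at → t = (4 − 0) / 2.1 = 1.90 s
v² = v₀² + 2aΔx → Δx = (4² − 0²)/(2·2.1) = 3.81 m

Phase 2 (constant speed): v₀ = 4.00 m/s, a = 0 m/s².
Constant speed: t = d/v = 29/4.00 = 7.25 s

Phase 3 (decelerating): v₀ = 4.00 m/s, a = -1.4 m/s².
v = v₀ + at → t = (0 − 4.00) / -1.4 = 2.86 s
v² = v₀² + 2aΔx → Δx = (0² − 4.00²)/(2·-1.4) = 5.71 m
Distance in phase 3 = 5.71 m

5.7 m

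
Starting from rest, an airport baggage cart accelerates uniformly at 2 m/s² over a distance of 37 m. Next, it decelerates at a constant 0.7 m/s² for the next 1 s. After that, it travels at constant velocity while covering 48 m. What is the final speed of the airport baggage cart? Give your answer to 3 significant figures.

Phase 1 (accelerating): v₀ = 0 m/s, a = 2 m/s².
v² = v₀² + 2aΔx = 0² + 2·2·37 = 148 → v = 12.2 m/s
t = (v − v₀)/a = (12.2 − 0)/2 = 6.08 s

Phase 2 (decelerating): v₀ = 12.2 m/s, a = -0.7 m/s².
v = v₀ + at = 12.2 + (-0.7)(1) = 11.5 m/s
Δx = v₀t + ½at² = 12.2·1 + 0.5·-0.7·1² = 11.8 m

Phase 3 (constant speed): v₀ = 11.5 m/s, a = 0 m/s².
Constant speed: t = d/v = 48/11.5 = 4.19 s
Final speed = 11.5 m/s

11.5 m/s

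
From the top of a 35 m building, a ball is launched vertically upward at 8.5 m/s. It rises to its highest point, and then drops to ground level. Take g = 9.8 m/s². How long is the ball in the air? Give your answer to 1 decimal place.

Phase 1 (rising): v₀ = 8.50 m/s, a = -9.8 m/s².
v = v₀ + at → t = (0 − 8.50) / -9.8 = 0.867 s
v² = v₀² + 2aΔx → Δx = (0² − 8.50²)/(2·-9.8) = 3.69 m

Phase 2 (falling): v₀ = 0 m/s, a = -9.8 m/s².
Falls 38.7 m from rest: t = √(2·38.7/9.8) = 2.81 s; v = g·t = 27.5 m/s.
Total time = 0.867 + 2.81 = 3.68 s

3.7 s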